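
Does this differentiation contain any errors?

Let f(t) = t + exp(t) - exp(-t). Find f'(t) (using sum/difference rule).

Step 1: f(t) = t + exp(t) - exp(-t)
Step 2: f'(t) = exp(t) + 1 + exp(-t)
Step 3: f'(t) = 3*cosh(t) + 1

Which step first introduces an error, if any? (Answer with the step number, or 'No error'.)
Step 3

Step 3 is incorrect due to a wrong coefficient.
The step shows: 3*cosh(t) + 1
The correct value should be: 2*cosh(t) + 1

Explanation: The coefficient 2 was incorrectly written as 3: the term 2*cosh(t) was incorrectly written as 3*cosh(t)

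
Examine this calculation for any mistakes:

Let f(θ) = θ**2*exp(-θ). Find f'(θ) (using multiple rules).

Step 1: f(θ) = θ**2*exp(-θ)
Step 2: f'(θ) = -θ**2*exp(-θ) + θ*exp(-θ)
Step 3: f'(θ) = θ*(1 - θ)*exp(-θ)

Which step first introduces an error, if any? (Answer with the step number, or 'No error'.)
Step 2

Step 2 is incorrect due to a wrong coefficient.
The step shows: -θ**2*exp(-θ) + θ*exp(-θ)
The correct value should be: -θ**2*exp(-θ) + 2*θ*exp(-θ)

Explanation: The coefficient 2 was incorrectly written as 1: the term 2*θ*exp(-θ) was incorrectly written as θ*exp(-θ)
The later steps are derived from this incorrect expression, so the error originates in Step 2.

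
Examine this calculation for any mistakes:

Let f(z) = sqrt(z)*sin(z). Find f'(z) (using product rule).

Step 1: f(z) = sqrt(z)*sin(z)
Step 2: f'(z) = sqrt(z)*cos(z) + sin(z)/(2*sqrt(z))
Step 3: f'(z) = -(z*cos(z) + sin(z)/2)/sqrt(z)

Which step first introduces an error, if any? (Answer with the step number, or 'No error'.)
Step 3

Step 3 is incorrect due to a sign flip.
The step shows: -(z*cos(z) + sin(z)/2)/sqrt(z)
The correct value should be: (z*cos(z) + sin(z)/2)/sqrt(z)

Explanation: The sign of the whole expression was flipped: the term (z*cos(z) + sin(z)/2)/sqrt(z) was incorrectly written as -(z*cos(z) + sin(z)/2)/sqrt(z)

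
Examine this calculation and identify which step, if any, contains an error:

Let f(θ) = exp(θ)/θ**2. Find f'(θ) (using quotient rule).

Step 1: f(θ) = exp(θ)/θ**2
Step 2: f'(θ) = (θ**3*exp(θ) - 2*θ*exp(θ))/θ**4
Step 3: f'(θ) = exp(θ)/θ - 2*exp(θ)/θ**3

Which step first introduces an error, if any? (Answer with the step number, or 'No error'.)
Step 2

Step 2 is incorrect due to a wrong exponent.
The step shows: (θ**3*exp(θ) - 2*θ*exp(θ))/θ**4
The correct value should be: (θ**2*exp(θ) - 2*θ*exp(θ))/θ**4

Explanation: The exponent 2 on θ was incorrectly written as 3: the term (θ**2*exp(θ) - 2*θ*exp(θ))/θ**4 was incorrectly written as (θ**3*exp(θ) - 2*θ*exp(θ))/θ**4
The later steps are derived from this incorrect expression, so the error originates in Step 2.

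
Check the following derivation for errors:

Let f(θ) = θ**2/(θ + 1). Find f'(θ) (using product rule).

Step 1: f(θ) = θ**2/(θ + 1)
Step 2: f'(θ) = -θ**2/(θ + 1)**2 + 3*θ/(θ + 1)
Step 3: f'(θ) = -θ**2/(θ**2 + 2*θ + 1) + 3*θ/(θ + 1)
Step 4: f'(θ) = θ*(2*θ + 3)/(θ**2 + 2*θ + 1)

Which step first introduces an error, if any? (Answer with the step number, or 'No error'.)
Step 2

Step 2 is incorrect due to a wrong coefficient.
The step shows: -θ**2/(θ + 1)**2 + 3*θ/(θ + 1)
The correct value should be: -θ**2/(θ + 1)**2 + 2*θ/(θ + 1)

Explanation: The coefficient 2 was incorrectly written as 3: the term 2*θ/(θ + 1) was incorrectly written as 3*θ/(θ + 1)
The later steps are derived from this incorrect expression, so the error originates in Step 2.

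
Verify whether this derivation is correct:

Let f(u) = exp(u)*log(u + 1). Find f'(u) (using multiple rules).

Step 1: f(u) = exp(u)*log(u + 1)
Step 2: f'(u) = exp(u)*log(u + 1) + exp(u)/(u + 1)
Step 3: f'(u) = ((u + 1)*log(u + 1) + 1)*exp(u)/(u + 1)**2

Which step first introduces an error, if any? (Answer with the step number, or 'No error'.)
Step 3

Step 3 is incorrect due to a wrong exponent.
The step shows: ((u + 1)*log(u + 1) + 1)*exp(u)/(u + 1)**2
The correct value should be: ((u + 1)*log(u + 1) + 1)*exp(u)/(u + 1)

Explanation: The exponent -1 on u + 1 was incorrectly written as -2: the term ((u + 1)*log(u + 1) + 1)*exp(u)/(u + 1) was incorrectly written as ((u + 1)*log(u + 1) + 1)*exp(u)/(u + 1)**2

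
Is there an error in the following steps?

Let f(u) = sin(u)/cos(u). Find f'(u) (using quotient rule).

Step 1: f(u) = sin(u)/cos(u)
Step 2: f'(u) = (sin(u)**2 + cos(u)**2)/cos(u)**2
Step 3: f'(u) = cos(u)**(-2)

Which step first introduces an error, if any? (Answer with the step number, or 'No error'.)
No error

All steps in this derivation are correct.
The final answer f'(u) = cos(u)**(-2) is valid.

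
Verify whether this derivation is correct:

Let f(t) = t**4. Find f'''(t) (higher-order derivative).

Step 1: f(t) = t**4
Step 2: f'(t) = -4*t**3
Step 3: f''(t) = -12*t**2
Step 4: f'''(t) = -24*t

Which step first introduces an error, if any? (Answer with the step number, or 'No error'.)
Step 2

Step 2 is incorrect due to a sign flip.
The step shows: -4*t**3
The correct value should be: 4*t**3

Explanation: The sign of the whole expression was flipped: the term 4*t**3 was incorrectly written as -4*t**3
The later steps are derived from this incorrect expression, so the error originates in Step 2.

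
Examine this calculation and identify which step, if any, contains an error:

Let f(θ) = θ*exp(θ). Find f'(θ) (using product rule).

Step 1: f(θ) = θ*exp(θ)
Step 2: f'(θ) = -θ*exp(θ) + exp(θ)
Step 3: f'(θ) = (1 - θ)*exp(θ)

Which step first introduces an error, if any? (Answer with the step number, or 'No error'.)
Step 2

Step 2 is incorrect due to a sign flip.
The step shows: -θ*exp(θ) + exp(θ)
The correct value should be: θ*exp(θ) + exp(θ)

Explanation: The sign of one term was flipped: the term θ*exp(θ) was incorrectly written as -θ*exp(θ)
The later steps are derived from this incorrect expression, so the error originates in Step 2.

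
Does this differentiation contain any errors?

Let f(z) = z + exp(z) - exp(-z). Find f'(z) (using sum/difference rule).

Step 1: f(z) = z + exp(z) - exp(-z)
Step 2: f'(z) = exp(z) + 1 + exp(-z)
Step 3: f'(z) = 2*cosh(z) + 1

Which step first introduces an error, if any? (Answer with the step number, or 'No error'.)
No error

All steps in this derivation are correct.
The final answer f'(z) = 2*cosh(z) + 1 is valid.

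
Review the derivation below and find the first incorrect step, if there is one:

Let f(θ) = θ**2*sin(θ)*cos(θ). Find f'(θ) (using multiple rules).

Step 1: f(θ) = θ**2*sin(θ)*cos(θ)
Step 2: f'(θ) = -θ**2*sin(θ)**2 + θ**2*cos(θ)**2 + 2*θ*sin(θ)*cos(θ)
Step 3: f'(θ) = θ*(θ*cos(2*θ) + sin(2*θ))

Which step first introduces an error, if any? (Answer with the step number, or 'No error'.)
No error

All steps in this derivation are correct.
The final answer f'(θ) = θ*(θ*cos(2*θ) + sin(2*θ)) is valid.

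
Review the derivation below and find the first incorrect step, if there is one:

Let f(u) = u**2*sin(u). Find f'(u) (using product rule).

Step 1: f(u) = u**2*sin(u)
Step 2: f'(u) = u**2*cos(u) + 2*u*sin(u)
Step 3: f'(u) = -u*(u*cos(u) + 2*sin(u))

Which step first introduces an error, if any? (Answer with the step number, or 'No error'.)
Step 3

Step 3 is incorrect due to a sign flip.
The step shows: -u*(u*cos(u) + 2*sin(u))
The correct value should be: u*(u*cos(u) + 2*sin(u))

Explanation: The sign of the whole expression was flipped: the term u*(u*cos(u) + 2*sin(u)) was incorrectly written as -u*(u*cos(u) + 2*sin(u))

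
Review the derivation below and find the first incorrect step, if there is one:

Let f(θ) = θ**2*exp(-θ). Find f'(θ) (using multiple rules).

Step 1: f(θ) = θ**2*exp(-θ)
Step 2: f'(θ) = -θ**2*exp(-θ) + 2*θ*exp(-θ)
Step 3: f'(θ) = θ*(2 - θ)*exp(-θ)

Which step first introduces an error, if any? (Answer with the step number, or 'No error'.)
No error

All steps in this derivation are correct.
The final answer f'(θ) = θ*(2 - θ)*exp(-θ) is valid.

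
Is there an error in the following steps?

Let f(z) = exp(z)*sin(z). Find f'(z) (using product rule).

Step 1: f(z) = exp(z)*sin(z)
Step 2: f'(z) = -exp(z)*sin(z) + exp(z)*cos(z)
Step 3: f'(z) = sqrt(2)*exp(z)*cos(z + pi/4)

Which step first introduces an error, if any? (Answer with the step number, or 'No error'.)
Step 2

Step 2 is incorrect due to a sign flip.
The step shows: -exp(z)*sin(z) + exp(z)*cos(z)
The correct value should be: exp(z)*sin(z) + exp(z)*cos(z)

Explanation: The sign of one term was flipped: the term exp(z)*sin(z) was incorrectly written as -exp(z)*sin(z)
The later steps are derived from this incorrect expression, so the error originates in Step 2.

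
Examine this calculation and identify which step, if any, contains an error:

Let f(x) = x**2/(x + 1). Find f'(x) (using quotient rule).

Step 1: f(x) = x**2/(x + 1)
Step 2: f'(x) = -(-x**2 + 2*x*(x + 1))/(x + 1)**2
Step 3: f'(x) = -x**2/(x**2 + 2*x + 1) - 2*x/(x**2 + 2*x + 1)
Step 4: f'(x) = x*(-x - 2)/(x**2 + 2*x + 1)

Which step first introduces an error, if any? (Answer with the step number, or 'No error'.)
Step 2

Step 2 is incorrect due to a sign flip.
The step shows: -(-x**2 + 2*x*(x + 1))/(x + 1)**2
The correct value should be: (-x**2 + 2*x*(x + 1))/(x + 1)**2

Explanation: The sign of the whole expression was flipped: the term (-x**2 + 2*x*(x + 1))/(x + 1)**2 was incorrectly written as -(-x**2 + 2*x*(x + 1))/(x + 1)**2
The later steps are derived from this incorrect expression, so the error originates in Step 2.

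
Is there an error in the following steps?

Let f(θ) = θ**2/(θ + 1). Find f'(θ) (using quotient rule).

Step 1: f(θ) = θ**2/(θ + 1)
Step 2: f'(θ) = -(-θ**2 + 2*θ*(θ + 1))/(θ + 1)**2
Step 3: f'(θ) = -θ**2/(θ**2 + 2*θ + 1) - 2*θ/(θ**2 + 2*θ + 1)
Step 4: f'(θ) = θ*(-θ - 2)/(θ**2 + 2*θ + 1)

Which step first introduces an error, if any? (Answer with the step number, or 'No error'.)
Step 2

Step 2 is incorrect due to a sign flip.
The step shows: -(-θ**2 + 2*θ*(θ + 1))/(θ + 1)**2
The correct value should be: (-θ**2 + 2*θ*(θ + 1))/(θ + 1)**2

Explanation: The sign of the whole expression was flipped: the term (-θ**2 + 2*θ*(θ + 1))/(θ + 1)**2 was incorrectly written as -(-θ**2 + 2*θ*(θ + 1))/(θ + 1)**2
The later steps are derived from this incorrect expression, so the error originates in Step 2.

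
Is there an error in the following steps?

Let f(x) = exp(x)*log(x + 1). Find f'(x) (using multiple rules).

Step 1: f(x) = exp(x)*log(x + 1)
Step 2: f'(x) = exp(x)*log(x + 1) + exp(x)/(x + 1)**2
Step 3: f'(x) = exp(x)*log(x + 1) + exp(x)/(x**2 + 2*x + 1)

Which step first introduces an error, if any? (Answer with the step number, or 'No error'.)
Step 2

Step 2 is incorrect due to a wrong exponent.
The step shows: exp(x)*log(x + 1) + exp(x)/(x + 1)**2
The correct value should be: exp(x)*log(x + 1) + exp(x)/(x + 1)

Explanation: The exponent -1 on x + 1 was incorrectly written as -2: the term exp(x)/(x + 1) was incorrectly written as exp(x)/(x + 1)**2
The later steps are derived from this incorrect expression, so the error originates in Step 2.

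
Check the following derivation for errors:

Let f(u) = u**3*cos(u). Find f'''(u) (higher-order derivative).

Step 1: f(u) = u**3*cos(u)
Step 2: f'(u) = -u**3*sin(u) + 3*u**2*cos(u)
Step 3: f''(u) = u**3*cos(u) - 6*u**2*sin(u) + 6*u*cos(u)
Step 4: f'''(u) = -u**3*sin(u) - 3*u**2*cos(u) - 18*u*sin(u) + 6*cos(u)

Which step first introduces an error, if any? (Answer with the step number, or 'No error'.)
Step 3

Step 3 is incorrect due to a sign flip.
The step shows: u**3*cos(u) - 6*u**2*sin(u) + 6*u*cos(u)
The correct value should be: -u**3*cos(u) - 6*u**2*sin(u) + 6*u*cos(u)

Explanation: The sign of one term was flipped: the term -u**3*cos(u) was incorrectly written as u**3*cos(u)
The later steps are derived from this incorrect expression, so the error originates in Step 3.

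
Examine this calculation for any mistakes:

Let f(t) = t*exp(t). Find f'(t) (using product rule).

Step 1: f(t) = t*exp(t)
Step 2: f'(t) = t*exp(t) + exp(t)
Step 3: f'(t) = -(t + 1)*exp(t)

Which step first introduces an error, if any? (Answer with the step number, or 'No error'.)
Step 3

Step 3 is incorrect due to a sign flip.
The step shows: -(t + 1)*exp(t)
The correct value should be: (t + 1)*exp(t)

Explanation: The sign of the whole expression was flipped: the term (t + 1)*exp(t) was incorrectly written as -(t + 1)*exp(t)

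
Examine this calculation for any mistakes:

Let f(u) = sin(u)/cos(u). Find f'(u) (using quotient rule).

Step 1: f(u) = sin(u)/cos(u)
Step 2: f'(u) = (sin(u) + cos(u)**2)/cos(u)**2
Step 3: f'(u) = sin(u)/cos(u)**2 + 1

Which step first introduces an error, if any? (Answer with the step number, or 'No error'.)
Step 2

Step 2 is incorrect due to a wrong exponent.
The step shows: (sin(u) + cos(u)**2)/cos(u)**2
The correct value should be: (sin(u)**2 + cos(u)**2)/cos(u)**2

Explanation: The exponent 2 on sin(u) was incorrectly written as 1: the term (sin(u)**2 + cos(u)**2)/cos(u)**2 was incorrectly written as (sin(u) + cos(u)**2)/cos(u)**2
The later steps are derived from this incorrect expression, so the error originates in Step 2.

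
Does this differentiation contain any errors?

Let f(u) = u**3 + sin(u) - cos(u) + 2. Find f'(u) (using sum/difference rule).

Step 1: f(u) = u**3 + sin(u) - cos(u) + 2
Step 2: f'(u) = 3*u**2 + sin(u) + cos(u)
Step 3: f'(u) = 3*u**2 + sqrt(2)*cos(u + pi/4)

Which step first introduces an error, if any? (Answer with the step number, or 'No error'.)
Step 3

Step 3 is incorrect due to a wrong trig function.
The step shows: 3*u**2 + sqrt(2)*cos(u + pi/4)
The correct value should be: 3*u**2 + sqrt(2)*sin(u + pi/4)

Explanation: sin(u + pi/4) was incorrectly written as cos(u + pi/4): the term sqrt(2)*sin(u + pi/4) was incorrectly written as sqrt(2)*cos(u + pi/4)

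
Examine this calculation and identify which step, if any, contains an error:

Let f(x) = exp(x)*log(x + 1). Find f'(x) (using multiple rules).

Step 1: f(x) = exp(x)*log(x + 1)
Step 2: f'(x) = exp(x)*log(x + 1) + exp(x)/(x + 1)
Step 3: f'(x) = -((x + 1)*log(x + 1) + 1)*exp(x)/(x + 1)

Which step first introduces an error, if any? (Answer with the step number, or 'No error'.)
Step 3

Step 3 is incorrect due to a sign flip.
The step shows: -((x + 1)*log(x + 1) + 1)*exp(x)/(x + 1)
The correct value should be: ((x + 1)*log(x + 1) + 1)*exp(x)/(x + 1)

Explanation: The sign of the whole expression was flipped: the term ((x + 1)*log(x + 1) + 1)*exp(x)/(x + 1) was incorrectly written as -((x + 1)*log(x + 1) + 1)*exp(x)/(x + 1)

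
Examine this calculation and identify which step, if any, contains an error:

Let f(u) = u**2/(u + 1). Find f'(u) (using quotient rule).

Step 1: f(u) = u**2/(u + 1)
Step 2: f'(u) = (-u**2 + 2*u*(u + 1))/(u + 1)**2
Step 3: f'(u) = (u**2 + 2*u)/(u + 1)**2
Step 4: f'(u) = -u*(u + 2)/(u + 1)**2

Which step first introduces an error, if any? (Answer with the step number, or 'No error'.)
Step 4

Step 4 is incorrect due to a sign flip.
The step shows: -u*(u + 2)/(u + 1)**2
The correct value should be: u*(u + 2)/(u + 1)**2

Explanation: The sign of the whole expression was flipped: the term u*(u + 2)/(u + 1)**2 was incorrectly written as -u*(u + 2)/(u + 1)**2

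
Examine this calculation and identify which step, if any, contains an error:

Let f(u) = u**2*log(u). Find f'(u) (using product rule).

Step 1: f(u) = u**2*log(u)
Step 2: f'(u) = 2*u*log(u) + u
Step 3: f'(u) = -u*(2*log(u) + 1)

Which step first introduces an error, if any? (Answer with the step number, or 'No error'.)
Step 3

Step 3 is incorrect due to a sign flip.
The step shows: -u*(2*log(u) + 1)
The correct value should be: u*(2*log(u) + 1)

Explanation: The sign of the whole expression was flipped: the term u*(2*log(u) + 1) was incorrectly written as -u*(2*log(u) + 1)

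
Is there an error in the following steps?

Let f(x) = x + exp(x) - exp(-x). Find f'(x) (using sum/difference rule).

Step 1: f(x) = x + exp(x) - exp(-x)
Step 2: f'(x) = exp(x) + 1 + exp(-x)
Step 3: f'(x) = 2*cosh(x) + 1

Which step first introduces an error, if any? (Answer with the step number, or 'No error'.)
No error

All steps in this derivation are correct.
The final answer f'(x) = 2*cosh(x) + 1 is valid.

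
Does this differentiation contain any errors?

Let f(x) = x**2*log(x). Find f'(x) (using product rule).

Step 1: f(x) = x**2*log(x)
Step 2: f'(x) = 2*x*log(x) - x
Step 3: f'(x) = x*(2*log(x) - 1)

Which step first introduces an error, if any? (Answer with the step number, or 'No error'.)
Step 2

Step 2 is incorrect due to a sign flip.
The step shows: 2*x*log(x) - x
The correct value should be: 2*x*log(x) + x

Explanation: The sign of one term was flipped: the term x was incorrectly written as -x
The later steps are derived from this incorrect expression, so the error originates in Step 2.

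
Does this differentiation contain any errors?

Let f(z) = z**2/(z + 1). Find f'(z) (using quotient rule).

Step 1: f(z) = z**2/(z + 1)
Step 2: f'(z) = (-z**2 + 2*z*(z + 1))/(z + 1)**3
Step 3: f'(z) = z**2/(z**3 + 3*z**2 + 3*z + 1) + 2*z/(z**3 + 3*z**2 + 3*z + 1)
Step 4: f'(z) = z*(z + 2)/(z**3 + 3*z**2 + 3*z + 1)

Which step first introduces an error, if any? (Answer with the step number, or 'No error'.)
Step 2

Step 2 is incorrect due to a wrong exponent.
The step shows: (-z**2 + 2*z*(z + 1))/(z + 1)**3
The correct value should be: (-z**2 + 2*z*(z + 1))/(z + 1)**2

Explanation: The exponent -2 on z + 1 was incorrectly written as -3: the term (-z**2 + 2*z*(z + 1))/(z + 1)**2 was incorrectly written as (-z**2 + 2*z*(z + 1))/(z + 1)**3
The later steps are derived from this incorrect expression, so the error originates in Step 2.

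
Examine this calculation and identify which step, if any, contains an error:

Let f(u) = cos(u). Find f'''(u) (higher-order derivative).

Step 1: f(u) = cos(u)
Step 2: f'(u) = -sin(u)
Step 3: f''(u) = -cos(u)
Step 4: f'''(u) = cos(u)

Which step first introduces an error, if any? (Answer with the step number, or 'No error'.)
Step 4

Step 4 is incorrect due to a wrong trig function.
The step shows: cos(u)
The correct value should be: sin(u)

Explanation: sin(u) was incorrectly written as cos(u): the term sin(u) was incorrectly written as cos(u)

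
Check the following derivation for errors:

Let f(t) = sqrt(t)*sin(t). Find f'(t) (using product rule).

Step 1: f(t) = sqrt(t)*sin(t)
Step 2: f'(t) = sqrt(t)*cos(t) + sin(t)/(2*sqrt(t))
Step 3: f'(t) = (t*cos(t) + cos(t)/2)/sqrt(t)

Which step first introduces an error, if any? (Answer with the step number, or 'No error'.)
Step 3

Step 3 is incorrect due to a wrong trig function.
The step shows: (t*cos(t) + cos(t)/2)/sqrt(t)
The correct value should be: (t*cos(t) + sin(t)/2)/sqrt(t)

Explanation: sin(t) was incorrectly written as cos(t): the term (t*cos(t) + sin(t)/2)/sqrt(t) was incorrectly written as (t*cos(t) + cos(t)/2)/sqrt(t)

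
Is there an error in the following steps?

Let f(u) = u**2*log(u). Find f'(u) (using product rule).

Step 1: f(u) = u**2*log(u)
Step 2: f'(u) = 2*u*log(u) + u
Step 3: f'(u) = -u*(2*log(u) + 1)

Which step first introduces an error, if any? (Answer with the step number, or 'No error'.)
Step 3

Step 3 is incorrect due to a sign flip.
The step shows: -u*(2*log(u) + 1)
The correct value should be: u*(2*log(u) + 1)

Explanation: The sign of the whole expression was flipped: the term u*(2*log(u) + 1) was incorrectly written as -u*(2*log(u) + 1)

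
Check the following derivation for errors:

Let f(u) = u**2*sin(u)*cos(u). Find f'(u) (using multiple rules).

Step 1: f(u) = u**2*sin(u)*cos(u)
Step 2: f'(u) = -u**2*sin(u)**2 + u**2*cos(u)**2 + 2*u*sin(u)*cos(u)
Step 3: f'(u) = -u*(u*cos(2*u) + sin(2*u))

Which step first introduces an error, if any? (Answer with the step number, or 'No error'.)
Step 3

Step 3 is incorrect due to a sign flip.
The step shows: -u*(u*cos(2*u) + sin(2*u))
The correct value should be: u*(u*cos(2*u) + sin(2*u))

Explanation: The sign of the whole expression was flipped: the term u*(u*cos(2*u) + sin(2*u)) was incorrectly written as -u*(u*cos(2*u) + sin(2*u))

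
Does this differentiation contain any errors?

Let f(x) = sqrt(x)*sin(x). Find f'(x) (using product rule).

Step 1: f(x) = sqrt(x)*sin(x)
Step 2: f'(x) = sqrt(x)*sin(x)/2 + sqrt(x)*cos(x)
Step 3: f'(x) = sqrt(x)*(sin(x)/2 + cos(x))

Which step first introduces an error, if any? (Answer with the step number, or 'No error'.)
Step 2

Step 2 is incorrect due to a wrong exponent.
The step shows: sqrt(x)*sin(x)/2 + sqrt(x)*cos(x)
The correct value should be: sqrt(x)*cos(x) + sin(x)/(2*sqrt(x))

Explanation: The exponent -1/2 on x was incorrectly written as 1/2: the term sin(x)/(2*sqrt(x)) was incorrectly written as sqrt(x)*sin(x)/2
The later steps are derived from this incorrect expression, so the error originates in Step 2.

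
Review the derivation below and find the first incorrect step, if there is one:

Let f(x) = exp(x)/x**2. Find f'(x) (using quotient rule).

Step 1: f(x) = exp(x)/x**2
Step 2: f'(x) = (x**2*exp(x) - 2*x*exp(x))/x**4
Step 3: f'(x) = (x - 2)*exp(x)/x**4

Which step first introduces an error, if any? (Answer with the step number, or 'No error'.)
Step 3

Step 3 is incorrect due to a wrong exponent.
The step shows: (x - 2)*exp(x)/x**4
The correct value should be: (x - 2)*exp(x)/x**3

Explanation: The exponent -3 on x was incorrectly written as -4: the term (x - 2)*exp(x)/x**3 was incorrectly written as (x - 2)*exp(x)/x**4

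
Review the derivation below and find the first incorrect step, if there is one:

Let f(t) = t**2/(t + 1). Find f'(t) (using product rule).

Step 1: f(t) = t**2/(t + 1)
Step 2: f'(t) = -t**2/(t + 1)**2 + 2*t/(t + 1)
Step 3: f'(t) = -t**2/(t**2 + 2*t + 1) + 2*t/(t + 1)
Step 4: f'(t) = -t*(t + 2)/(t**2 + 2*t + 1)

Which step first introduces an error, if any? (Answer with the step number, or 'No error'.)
Step 4

Step 4 is incorrect due to a sign flip.
The step shows: -t*(t + 2)/(t**2 + 2*t + 1)
The correct value should be: t*(t + 2)/(t**2 + 2*t + 1)

Explanation: The sign of the whole expression was flipped: the term t*(t + 2)/(t**2 + 2*t + 1) was incorrectly written as -t*(t + 2)/(t**2 + 2*t + 1)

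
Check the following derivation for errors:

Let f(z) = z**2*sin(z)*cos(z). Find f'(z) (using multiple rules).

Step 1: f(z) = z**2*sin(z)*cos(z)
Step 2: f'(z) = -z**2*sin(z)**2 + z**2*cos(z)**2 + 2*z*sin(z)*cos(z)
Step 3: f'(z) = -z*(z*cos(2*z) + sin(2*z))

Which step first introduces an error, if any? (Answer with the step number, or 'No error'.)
Step 3

Step 3 is incorrect due to a sign flip.
The step shows: -z*(z*cos(2*z) + sin(2*z))
The correct value should be: z*(z*cos(2*z) + sin(2*z))

Explanation: The sign of the whole expression was flipped: the term z*(z*cos(2*z) + sin(2*z)) was incorrectly written as -z*(z*cos(2*z) + sin(2*z))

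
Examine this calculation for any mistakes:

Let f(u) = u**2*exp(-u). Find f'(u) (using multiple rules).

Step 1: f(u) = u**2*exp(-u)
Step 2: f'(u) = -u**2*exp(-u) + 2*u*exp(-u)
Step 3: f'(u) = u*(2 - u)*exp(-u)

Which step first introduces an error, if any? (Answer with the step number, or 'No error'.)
No error

All steps in this derivation are correct.
The final answer f'(u) = u*(2 - u)*exp(-u) is valid.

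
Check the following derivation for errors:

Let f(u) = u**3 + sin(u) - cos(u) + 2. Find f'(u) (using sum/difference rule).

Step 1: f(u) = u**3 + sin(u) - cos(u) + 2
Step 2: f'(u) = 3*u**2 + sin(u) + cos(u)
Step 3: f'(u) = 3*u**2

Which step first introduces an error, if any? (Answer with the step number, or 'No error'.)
Step 3

Step 3 is incorrect due to a dropped term.
The step shows: 3*u**2
The correct value should be: 3*u**2 + sqrt(2)*sin(u + pi/4)

Explanation: A term was dropped: the term sqrt(2)*sin(u + pi/4) was incorrectly omitted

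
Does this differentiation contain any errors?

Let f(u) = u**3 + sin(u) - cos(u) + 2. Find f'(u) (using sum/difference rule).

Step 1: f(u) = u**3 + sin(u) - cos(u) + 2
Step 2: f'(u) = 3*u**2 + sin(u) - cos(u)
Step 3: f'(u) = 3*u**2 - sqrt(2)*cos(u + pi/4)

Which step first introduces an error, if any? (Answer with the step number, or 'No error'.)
Step 2

Step 2 is incorrect due to a sign flip.
The step shows: 3*u**2 + sin(u) - cos(u)
The correct value should be: 3*u**2 + sin(u) + cos(u)

Explanation: The sign of one term was flipped: the term cos(u) was incorrectly written as -cos(u)
The later steps are derived from this incorrect expression, so the error originates in Step 2.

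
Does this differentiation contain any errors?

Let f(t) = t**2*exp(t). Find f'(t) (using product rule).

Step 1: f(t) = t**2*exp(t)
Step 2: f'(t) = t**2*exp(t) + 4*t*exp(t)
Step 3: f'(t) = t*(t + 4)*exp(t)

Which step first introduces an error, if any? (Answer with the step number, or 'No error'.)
Step 2

Step 2 is incorrect due to a wrong coefficient.
The step shows: t**2*exp(t) + 4*t*exp(t)
The correct value should be: t**2*exp(t) + 2*t*exp(t)

Explanation: The coefficient 2 was incorrectly written as 4: the term 2*t*exp(t) was incorrectly written as 4*t*exp(t)
The later steps are derived from this incorrect expression, so the error originates in Step 2.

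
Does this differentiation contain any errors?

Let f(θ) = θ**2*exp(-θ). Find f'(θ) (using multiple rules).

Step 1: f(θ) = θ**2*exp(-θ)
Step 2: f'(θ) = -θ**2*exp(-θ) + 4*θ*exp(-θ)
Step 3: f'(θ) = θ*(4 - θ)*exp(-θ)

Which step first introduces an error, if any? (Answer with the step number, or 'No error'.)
Step 2

Step 2 is incorrect due to a wrong coefficient.
The step shows: -θ**2*exp(-θ) + 4*θ*exp(-θ)
The correct value should be: -θ**2*exp(-θ) + 2*θ*exp(-θ)

Explanation: The coefficient 2 was incorrectly written as 4: the term 2*θ*exp(-θ) was incorrectly written as 4*θ*exp(-θ)
The later steps are derived from this incorrect expression, so the error originates in Step 2.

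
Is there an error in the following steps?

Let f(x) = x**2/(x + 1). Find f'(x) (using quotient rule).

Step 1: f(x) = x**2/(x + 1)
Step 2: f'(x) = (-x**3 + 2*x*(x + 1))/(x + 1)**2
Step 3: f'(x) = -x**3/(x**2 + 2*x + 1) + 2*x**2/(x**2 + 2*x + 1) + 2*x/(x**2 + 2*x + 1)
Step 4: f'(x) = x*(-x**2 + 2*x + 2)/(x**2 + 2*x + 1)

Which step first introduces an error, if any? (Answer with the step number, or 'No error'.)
Step 2

Step 2 is incorrect due to a wrong exponent.
The step shows: (-x**3 + 2*x*(x + 1))/(x + 1)**2
The correct value should be: (-x**2 + 2*x*(x + 1))/(x + 1)**2

Explanation: The exponent 2 on x was incorrectly written as 3: the term (-x**2 + 2*x*(x + 1))/(x + 1)**2 was incorrectly written as (-x**3 + 2*x*(x + 1))/(x + 1)**2
The later steps are derived from this incorrect expression, so the error originates in Step 2.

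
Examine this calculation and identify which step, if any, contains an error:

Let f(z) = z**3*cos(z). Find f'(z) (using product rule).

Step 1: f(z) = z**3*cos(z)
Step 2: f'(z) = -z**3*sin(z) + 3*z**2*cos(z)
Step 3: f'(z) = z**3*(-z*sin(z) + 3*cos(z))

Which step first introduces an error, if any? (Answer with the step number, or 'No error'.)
Step 3

Step 3 is incorrect due to a wrong exponent.
The step shows: z**3*(-z*sin(z) + 3*cos(z))
The correct value should be: z**2*(-z*sin(z) + 3*cos(z))

Explanation: The exponent 2 on z was incorrectly written as 3: the term z**2*(-z*sin(z) + 3*cos(z)) was incorrectly written as z**3*(-z*sin(z) + 3*cos(z))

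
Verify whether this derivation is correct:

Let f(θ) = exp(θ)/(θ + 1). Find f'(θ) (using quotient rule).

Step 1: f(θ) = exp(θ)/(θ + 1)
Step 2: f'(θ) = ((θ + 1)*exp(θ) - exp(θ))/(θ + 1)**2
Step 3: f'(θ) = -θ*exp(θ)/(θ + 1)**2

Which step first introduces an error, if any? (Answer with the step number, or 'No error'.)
Step 3

Step 3 is incorrect due to a sign flip.
The step shows: -θ*exp(θ)/(θ + 1)**2
The correct value should be: θ*exp(θ)/(θ + 1)**2

Explanation: The sign of the whole expression was flipped: the term θ*exp(θ)/(θ + 1)**2 was incorrectly written as -θ*exp(θ)/(θ + 1)**2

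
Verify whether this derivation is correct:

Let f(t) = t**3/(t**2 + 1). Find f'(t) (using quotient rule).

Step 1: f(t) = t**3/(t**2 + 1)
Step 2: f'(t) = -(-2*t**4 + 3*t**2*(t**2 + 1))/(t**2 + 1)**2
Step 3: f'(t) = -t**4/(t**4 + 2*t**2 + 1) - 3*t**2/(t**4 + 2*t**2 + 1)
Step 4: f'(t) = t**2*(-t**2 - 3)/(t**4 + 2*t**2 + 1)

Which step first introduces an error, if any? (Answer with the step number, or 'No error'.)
Step 2

Step 2 is incorrect due to a sign flip.
The step shows: -(-2*t**4 + 3*t**2*(t**2 + 1))/(t**2 + 1)**2
The correct value should be: (-2*t**4 + 3*t**2*(t**2 + 1))/(t**2 + 1)**2

Explanation: The sign of the whole expression was flipped: the term (-2*t**4 + 3*t**2*(t**2 + 1))/(t**2 + 1)**2 was incorrectly written as -(-2*t**4 + 3*t**2*(t**2 + 1))/(t**2 + 1)**2
The later steps are derived from this incorrect expression, so the error originates in Step 2.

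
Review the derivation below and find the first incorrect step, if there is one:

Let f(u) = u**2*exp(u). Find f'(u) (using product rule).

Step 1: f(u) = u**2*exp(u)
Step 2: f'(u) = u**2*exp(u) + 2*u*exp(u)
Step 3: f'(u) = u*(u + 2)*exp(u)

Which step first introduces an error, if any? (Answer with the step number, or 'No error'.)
No error

All steps in this derivation are correct.
The final answer f'(u) = u*(u + 2)*exp(u) is valid.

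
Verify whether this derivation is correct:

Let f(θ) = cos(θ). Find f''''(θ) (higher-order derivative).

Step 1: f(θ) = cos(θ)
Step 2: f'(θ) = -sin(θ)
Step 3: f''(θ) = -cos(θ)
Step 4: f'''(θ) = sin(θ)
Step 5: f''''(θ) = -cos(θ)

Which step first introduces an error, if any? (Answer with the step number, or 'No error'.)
Step 5

Step 5 is incorrect due to a sign flip.
The step shows: -cos(θ)
The correct value should be: cos(θ)

Explanation: The sign of the whole expression was flipped: the term cos(θ) was incorrectly written as -cos(θ)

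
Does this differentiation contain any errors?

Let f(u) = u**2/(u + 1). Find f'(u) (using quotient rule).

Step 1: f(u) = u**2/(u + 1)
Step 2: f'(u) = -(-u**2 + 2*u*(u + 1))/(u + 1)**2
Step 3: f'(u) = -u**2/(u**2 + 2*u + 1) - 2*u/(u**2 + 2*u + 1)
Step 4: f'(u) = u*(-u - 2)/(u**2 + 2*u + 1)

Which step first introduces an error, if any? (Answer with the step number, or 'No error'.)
Step 2

Step 2 is incorrect due to a sign flip.
The step shows: -(-u**2 + 2*u*(u + 1))/(u + 1)**2
The correct value should be: (-u**2 + 2*u*(u + 1))/(u + 1)**2

Explanation: The sign of the whole expression was flipped: the term (-u**2 + 2*u*(u + 1))/(u + 1)**2 was incorrectly written as -(-u**2 + 2*u*(u + 1))/(u + 1)**2
The later steps are derived from this incorrect expression, so the error originates in Step 2.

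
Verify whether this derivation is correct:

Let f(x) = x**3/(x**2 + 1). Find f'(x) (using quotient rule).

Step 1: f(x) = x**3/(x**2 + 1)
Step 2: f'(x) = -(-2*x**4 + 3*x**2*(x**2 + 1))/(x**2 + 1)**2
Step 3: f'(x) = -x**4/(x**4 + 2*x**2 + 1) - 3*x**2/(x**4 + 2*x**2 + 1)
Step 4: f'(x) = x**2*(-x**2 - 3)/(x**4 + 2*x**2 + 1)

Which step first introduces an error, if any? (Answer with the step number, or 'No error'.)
Step 2

Step 2 is incorrect due to a sign flip.
The step shows: -(-2*x**4 + 3*x**2*(x**2 + 1))/(x**2 + 1)**2
The correct value should be: (-2*x**4 + 3*x**2*(x**2 + 1))/(x**2 + 1)**2

Explanation: The sign of the whole expression was flipped: the term (-2*x**4 + 3*x**2*(x**2 + 1))/(x**2 + 1)**2 was incorrectly written as -(-2*x**4 + 3*x**2*(x**2 + 1))/(x**2 + 1)**2
The later steps are derived from this incorrect expression, so the error originates in Step 2.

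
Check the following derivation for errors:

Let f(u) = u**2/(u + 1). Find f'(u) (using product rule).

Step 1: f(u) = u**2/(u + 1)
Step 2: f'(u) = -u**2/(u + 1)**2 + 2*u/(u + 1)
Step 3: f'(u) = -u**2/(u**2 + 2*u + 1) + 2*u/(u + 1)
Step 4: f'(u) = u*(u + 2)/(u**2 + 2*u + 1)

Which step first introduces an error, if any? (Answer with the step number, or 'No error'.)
No error

All steps in this derivation are correct.
The final answer f'(u) = u*(u + 2)/(u**2 + 2*u + 1) is valid.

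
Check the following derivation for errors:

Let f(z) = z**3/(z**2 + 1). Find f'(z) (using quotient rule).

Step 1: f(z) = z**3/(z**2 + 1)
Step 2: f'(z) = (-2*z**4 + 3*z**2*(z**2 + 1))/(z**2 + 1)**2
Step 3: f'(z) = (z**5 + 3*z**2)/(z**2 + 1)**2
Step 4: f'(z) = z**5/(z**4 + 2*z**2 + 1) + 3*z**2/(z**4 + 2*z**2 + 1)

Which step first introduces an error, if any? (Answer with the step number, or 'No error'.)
Step 3

Step 3 is incorrect due to a wrong exponent.
The step shows: (z**5 + 3*z**2)/(z**2 + 1)**2
The correct value should be: (z**4 + 3*z**2)/(z**2 + 1)**2

Explanation: The exponent 4 on z was incorrectly written as 5: the term (z**4 + 3*z**2)/(z**2 + 1)**2 was incorrectly written as (z**5 + 3*z**2)/(z**2 + 1)**2
The later steps are derived from this incorrect expression, so the error originates in Step 3.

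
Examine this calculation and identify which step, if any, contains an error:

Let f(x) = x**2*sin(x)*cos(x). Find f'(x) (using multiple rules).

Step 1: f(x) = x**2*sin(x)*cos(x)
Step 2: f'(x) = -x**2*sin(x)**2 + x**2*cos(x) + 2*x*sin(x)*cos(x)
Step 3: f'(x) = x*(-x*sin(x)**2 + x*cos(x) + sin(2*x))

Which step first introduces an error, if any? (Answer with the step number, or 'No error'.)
Step 2

Step 2 is incorrect due to a wrong exponent.
The step shows: -x**2*sin(x)**2 + x**2*cos(x) + 2*x*sin(x)*cos(x)
The correct value should be: -x**2*sin(x)**2 + x**2*cos(x)**2 + 2*x*sin(x)*cos(x)

Explanation: The exponent 2 on cos(x) was incorrectly written as 1: the term x**2*cos(x)**2 was incorrectly written as x**2*cos(x)
The later steps are derived from this incorrect expression, so the error originates in Step 2.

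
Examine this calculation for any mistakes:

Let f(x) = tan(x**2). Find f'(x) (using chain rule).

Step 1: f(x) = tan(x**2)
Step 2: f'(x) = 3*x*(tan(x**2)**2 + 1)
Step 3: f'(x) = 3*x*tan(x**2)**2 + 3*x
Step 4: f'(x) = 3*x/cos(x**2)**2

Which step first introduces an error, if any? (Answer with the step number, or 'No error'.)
Step 2

Step 2 is incorrect due to a wrong coefficient.
The step shows: 3*x*(tan(x**2)**2 + 1)
The correct value should be: 2*x*(tan(x**2)**2 + 1)

Explanation: The coefficient 2 was incorrectly written as 3: the term 2*x*(tan(x**2)**2 + 1) was incorrectly written as 3*x*(tan(x**2)**2 + 1)
The later steps are derived from this incorrect expression, so the error originates in Step 2.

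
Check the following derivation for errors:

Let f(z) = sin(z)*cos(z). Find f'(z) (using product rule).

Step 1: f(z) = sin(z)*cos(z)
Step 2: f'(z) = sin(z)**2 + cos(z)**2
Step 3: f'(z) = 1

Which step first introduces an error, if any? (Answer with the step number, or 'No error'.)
Step 2

Step 2 is incorrect due to a sign flip.
The step shows: sin(z)**2 + cos(z)**2
The correct value should be: -sin(z)**2 + cos(z)**2

Explanation: The sign of one term was flipped: the term -sin(z)**2 was incorrectly written as sin(z)**2
The later steps are derived from this incorrect expression, so the error originates in Step 2.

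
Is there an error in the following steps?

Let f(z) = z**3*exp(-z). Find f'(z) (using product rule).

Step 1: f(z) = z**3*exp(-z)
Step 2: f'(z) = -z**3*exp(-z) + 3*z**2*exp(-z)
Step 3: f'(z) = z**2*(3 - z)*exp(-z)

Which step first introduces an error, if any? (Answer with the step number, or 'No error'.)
No error

All steps in this derivation are correct.
The final answer f'(z) = z**2*(3 - z)*exp(-z) is valid.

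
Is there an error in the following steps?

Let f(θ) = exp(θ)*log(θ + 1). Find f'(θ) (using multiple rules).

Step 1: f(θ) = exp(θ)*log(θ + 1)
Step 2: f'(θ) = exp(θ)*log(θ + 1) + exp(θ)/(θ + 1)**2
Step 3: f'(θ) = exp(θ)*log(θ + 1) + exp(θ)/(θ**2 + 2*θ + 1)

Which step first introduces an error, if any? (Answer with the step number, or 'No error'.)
Step 2

Step 2 is incorrect due to a wrong exponent.
The step shows: exp(θ)*log(θ + 1) + exp(θ)/(θ + 1)**2
The correct value should be: exp(θ)*log(θ + 1) + exp(θ)/(θ + 1)

Explanation: The exponent -1 on θ + 1 was incorrectly written as -2: the term exp(θ)/(θ + 1) was incorrectly written as exp(θ)/(θ + 1)**2
The later steps are derived from this incorrect expression, so the error originates in Step 2.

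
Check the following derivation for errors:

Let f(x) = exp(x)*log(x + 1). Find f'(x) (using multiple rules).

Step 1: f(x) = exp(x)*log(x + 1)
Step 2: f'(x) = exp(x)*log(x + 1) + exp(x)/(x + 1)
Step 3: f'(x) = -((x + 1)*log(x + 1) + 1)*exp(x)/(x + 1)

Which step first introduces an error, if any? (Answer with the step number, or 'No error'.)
Step 3

Step 3 is incorrect due to a sign flip.
The step shows: -((x + 1)*log(x + 1) + 1)*exp(x)/(x + 1)
The correct value should be: ((x + 1)*log(x + 1) + 1)*exp(x)/(x + 1)

Explanation: The sign of the whole expression was flipped: the term ((x + 1)*log(x + 1) + 1)*exp(x)/(x + 1) was incorrectly written as -((x + 1)*log(x + 1) + 1)*exp(x)/(x + 1)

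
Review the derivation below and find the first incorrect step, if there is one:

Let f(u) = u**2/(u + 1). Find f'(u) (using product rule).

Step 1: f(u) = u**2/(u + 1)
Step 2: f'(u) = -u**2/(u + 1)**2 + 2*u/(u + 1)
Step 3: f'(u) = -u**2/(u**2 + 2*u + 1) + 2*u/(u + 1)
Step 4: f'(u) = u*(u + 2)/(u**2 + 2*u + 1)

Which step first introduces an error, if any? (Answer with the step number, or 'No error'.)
No error

All steps in this derivation are correct.
The final answer f'(u) = u*(u + 2)/(u**2 + 2*u + 1) is valid.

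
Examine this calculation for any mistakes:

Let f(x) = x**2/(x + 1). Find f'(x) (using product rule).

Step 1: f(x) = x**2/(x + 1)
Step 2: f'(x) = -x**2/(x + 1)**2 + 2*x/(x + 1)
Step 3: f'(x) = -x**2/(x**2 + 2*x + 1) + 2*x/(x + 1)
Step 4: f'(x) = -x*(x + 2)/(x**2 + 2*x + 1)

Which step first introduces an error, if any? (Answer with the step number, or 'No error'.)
Step 4

Step 4 is incorrect due to a sign flip.
The step shows: -x*(x + 2)/(x**2 + 2*x + 1)
The correct value should be: x*(x + 2)/(x**2 + 2*x + 1)

Explanation: The sign of the whole expression was flipped: the term x*(x + 2)/(x**2 + 2*x + 1) was incorrectly written as -x*(x + 2)/(x**2 + 2*x + 1)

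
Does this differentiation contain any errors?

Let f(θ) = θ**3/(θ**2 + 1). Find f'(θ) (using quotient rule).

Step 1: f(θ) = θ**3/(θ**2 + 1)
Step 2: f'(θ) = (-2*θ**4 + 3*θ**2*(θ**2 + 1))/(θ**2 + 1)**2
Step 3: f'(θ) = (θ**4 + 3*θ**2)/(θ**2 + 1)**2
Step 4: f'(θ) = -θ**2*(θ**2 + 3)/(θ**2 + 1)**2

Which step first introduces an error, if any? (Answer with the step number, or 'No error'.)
Step 4

Step 4 is incorrect due to a sign flip.
The step shows: -θ**2*(θ**2 + 3)/(θ**2 + 1)**2
The correct value should be: θ**2*(θ**2 + 3)/(θ**2 + 1)**2

Explanation: The sign of the whole expression was flipped: the term θ**2*(θ**2 + 3)/(θ**2 + 1)**2 was incorrectly written as -θ**2*(θ**2 + 3)/(θ**2 + 1)**2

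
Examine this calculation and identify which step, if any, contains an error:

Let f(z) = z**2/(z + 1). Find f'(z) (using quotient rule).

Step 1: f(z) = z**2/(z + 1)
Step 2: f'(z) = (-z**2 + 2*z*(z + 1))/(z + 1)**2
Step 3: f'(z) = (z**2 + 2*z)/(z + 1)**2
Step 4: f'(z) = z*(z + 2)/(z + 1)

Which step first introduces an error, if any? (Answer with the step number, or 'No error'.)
Step 4

Step 4 is incorrect due to a wrong exponent.
The step shows: z*(z + 2)/(z + 1)
The correct value should be: z*(z + 2)/(z + 1)**2

Explanation: The exponent -2 on z + 1 was incorrectly written as -1: the term z*(z + 2)/(z + 1)**2 was incorrectly written as z*(z + 2)/(z + 1)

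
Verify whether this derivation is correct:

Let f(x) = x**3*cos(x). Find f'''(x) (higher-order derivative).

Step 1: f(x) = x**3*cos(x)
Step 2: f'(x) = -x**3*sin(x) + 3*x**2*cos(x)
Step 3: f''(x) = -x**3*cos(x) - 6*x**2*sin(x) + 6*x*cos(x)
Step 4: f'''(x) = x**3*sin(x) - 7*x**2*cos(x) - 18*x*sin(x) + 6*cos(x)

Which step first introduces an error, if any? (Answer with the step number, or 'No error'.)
Step 4

Step 4 is incorrect due to a wrong coefficient.
The step shows: x**3*sin(x) - 7*x**2*cos(x) - 18*x*sin(x) + 6*cos(x)
The correct value should be: x**3*sin(x) - 9*x**2*cos(x) - 18*x*sin(x) + 6*cos(x)

Explanation: The coefficient -9 was incorrectly written as -7: the term -9*x**2*cos(x) was incorrectly written as -7*x**2*cos(x)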